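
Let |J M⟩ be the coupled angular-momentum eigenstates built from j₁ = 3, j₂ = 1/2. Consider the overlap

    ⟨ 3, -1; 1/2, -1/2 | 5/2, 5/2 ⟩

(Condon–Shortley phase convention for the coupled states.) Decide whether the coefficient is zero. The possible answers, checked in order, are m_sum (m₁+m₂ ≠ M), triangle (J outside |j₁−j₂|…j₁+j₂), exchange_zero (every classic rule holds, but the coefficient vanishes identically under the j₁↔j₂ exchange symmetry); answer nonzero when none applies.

m_sum

m-sum: m₁+m₂ = -1+(-1/2) = -3/2, M = 5/2  ✗ ⇒ coefficient is 0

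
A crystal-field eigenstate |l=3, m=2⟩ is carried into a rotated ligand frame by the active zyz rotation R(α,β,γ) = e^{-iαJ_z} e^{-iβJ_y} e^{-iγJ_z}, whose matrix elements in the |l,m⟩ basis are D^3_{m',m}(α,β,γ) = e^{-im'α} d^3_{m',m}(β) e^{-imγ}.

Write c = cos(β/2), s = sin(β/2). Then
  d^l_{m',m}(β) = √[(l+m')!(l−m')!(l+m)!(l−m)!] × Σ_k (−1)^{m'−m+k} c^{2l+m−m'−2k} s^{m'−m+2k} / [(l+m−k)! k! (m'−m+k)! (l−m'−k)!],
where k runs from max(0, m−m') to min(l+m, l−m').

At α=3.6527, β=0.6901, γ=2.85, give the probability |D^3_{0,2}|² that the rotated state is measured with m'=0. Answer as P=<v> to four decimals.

P=0.1832

First d^3_{0,2}(β=0.6901), then the phase factors e^{-i(0)α} and e^{-i(2)γ}:
Half-angle: c=0.941059, s=0.338244. N=√(6·6·120·1)=65.726707
k: max(0,(2)−(0))=2 … min(3+(2),3−(0))=3
  k=2: (−1)^0·65.7267/(12)·0.9411^4·0.3382^2 = +0.491458
  k=3: (−1)^1·65.7267/(12)·0.9411^2·0.3382^4 = -0.063491
d^3_{0,2}(0.6901) = +0.491458 -0.063491 = +0.427967
|D^3_{0,2}|² = |d^3_{0,2}(β)|² = (+0.427967)² = 0.183156 (the z-rotation phases have unit modulus)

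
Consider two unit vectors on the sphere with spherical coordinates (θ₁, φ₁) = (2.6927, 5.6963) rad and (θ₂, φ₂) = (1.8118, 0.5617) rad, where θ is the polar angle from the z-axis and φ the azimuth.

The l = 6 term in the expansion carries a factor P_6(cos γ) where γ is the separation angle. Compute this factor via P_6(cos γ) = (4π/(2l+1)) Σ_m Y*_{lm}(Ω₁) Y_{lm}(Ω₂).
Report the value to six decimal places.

Term-by-term m-sum for l=6 (normalisation 4π/13 = 0.966644):
  m=-6: Y*=-0.002997+0.001196i  Y=-0.394598+0.091813i  product +0.001073-0.000747i
  m=-5: Y*=+0.022709+0.004773i  Y=+0.325979+0.112784i  product +0.006864+0.004117i
  m=-4: Y*=-0.070325-0.071553i  Y=+0.074121+0.092412i  product +0.001400-0.011802i
  m=-3: Y*=+0.053661+0.279233i  Y=-0.038541-0.335710i  product +0.091673-0.028777i
  m=-2: Y*=+0.192842-0.459924i  Y=+0.010854-0.022620i  product -0.008310-0.009354i
  m=-1: Y*=-0.320627+0.213235i  Y=-0.274619+0.172823i  product +0.051199-0.113970i
  m=+0: Y*=-0.239999-0.000000i  Y=+0.000126+0.000000i  product -0.000030-0.000000i
  m=+1: Y*=+0.320627+0.213235i  Y=+0.274619+0.172823i  product +0.051199+0.113970i
  m=+2: Y*=+0.192842+0.459924i  Y=+0.010854+0.022620i  product -0.008310+0.009354i
  m=+3: Y*=-0.053661+0.279233i  Y=+0.038541-0.335710i  product +0.091673+0.028777i
  m=+4: Y*=-0.070325+0.071553i  Y=+0.074121-0.092412i  product +0.001400+0.011802i
  m=+5: Y*=-0.022709+0.004773i  Y=-0.325979+0.112784i  product +0.006864-0.004117i
  m=+6: Y*=-0.002997-0.001196i  Y=-0.394598-0.091813i  product +0.001073+0.000747i
Total Σ_m = +0.287766+0.000000i. Multiply by 0.966644: +0.278167+0.000000i. P_6(cos γ) = 0.278167

0.278167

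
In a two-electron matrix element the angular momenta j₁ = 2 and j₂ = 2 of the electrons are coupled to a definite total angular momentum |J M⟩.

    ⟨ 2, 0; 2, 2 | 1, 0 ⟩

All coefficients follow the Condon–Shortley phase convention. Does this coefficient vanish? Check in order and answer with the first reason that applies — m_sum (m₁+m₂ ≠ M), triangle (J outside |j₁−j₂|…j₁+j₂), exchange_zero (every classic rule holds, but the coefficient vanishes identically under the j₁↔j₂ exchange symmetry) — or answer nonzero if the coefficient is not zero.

m-sum: m₁+m₂ = 0+2 = 2, M = 0  ✗ ⇒ coefficient is 0

m_sum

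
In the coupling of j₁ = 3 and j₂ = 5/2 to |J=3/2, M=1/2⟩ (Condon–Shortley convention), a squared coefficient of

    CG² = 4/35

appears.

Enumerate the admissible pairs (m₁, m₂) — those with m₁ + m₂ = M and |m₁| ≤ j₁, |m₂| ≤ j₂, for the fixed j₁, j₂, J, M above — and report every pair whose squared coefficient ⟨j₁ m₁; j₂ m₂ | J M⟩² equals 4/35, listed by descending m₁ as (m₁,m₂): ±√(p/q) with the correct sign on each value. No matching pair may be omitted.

(0,1/2): +√(4/35)

Admissible pairs with m₁+m₂ = M = 1/2: (-2,5/2), (-1,3/2), (0,1/2), (1,-1/2), (2,-3/2), (3,-5/2)
  (m₁,m₂)=(3,-5/2): CG² = 5/14, CG = +√(5/14)
  (m₁,m₂)=(2,-3/2): CG² = 1/21, CG = −√(1/21)
  (m₁,m₂)=(1,-1/2): CG² = 1/105, CG = −√(1/105)
  (m₁,m₂)=(0,1/2): CG² = 4/35, CG = +√(4/35)   ← matches the target
  (m₁,m₂)=(-1,3/2): CG² = 7/30, CG = −√(7/30)
  (m₁,m₂)=(-2,5/2): CG² = 5/21, CG = +√(5/21)
Pairs with CG² = 4/35: (0,1/2): +√(4/35)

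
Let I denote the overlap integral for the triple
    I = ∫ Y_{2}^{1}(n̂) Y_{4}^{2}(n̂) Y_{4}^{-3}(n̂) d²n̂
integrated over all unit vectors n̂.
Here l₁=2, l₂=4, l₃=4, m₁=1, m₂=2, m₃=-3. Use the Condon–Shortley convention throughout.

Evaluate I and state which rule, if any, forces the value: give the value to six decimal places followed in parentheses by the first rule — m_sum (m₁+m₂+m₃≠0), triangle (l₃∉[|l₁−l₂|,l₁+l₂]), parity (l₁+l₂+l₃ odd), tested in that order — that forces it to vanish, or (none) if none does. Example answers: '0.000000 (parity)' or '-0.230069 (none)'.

-0.187702 (none)

m-sum 0 ✓  L=10 even ✓  2≤4≤6 ✓
Π(2lᵢ+1) = 5×9×9 = 405
triangle coeff Δ(2,4,4) = 1/13860
Σ_t [0,2]: t=0:+1/192 t=1:−1/36 t=2:+1/192 = -5/288
(3j)²=20/693 [(2 4 4; 0 0 0)], sign=-1
Σ_t [0,1]: t=0:+1/1440 t=1:−1/240 = -1/288
(3j)²=5/132 [(2 4 4; 1 2 -3)], sign=+1
⇒ 4πI² = 375/847
I = (-1)√(375/847/(4π)) = -0.18770204
No selection rule forces the value: the integral is nonzero (none).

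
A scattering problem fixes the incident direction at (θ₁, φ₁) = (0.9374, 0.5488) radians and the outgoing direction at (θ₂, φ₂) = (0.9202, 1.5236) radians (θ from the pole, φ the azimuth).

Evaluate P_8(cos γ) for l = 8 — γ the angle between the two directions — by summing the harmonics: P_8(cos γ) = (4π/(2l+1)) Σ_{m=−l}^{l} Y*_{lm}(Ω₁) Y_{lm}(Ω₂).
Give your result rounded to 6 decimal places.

Term-by-term m-sum for l=8 (normalisation 4π/17 = 0.739198):
  [-8]  conj(Y_{8,-8})(Ω₁) = -0.02906 - 0.08710j ; Y_{8,-8}(Ω₂) = 0.07701 + 0.03054j ; Δ = 0.00042 - 0.00760j
  [-7]  conj(Y_{8,-7})(Ω₁) = -0.20628 - 0.17375j ; Y_{8,-7}(Ω₂) = -0.08182 + 0.23859j ; Δ = 0.05833 - 0.03500j
  [-6]  conj(Y_{8,-6})(Ω₁) = -0.43417 - 0.06615j ; Y_{8,-6}(Ω₂) = -0.41308 - 0.12020j ; Δ = 0.17139 + 0.07952j
  [-5]  conj(Y_{8,-5})(Ω₁) = -0.34041 + 0.14296j ; Y_{8,-5}(Ω₂) = 0.09192 - 0.38226j ; Δ = 0.02336 + 0.14327j
  [-4]  conj(Y_{8,-4})(Ω₁) = 0.01094 - 0.01519j ; Y_{8,-4}(Ω₂) = 0.02784 + 0.00532j ; Δ = 0.00039 - 0.00036j
  [-3]  conj(Y_{8,-3})(Ω₁) = 0.02703 - 0.35689j ; Y_{8,-3}(Ω₂) = 0.04851 - 0.34029j ; Δ = -0.12013 - 0.02651j
  [-2]  conj(Y_{8,-2})(Ω₁) = -0.08033 - 0.15690j ; Y_{8,-2}(Ω₂) = 0.21927 + 0.02076j ; Δ = -0.01436 - 0.03607j
  [-1]  conj(Y_{8,-1})(Ω₁) = 0.24371 + 0.14902j ; Y_{8,-1}(Ω₂) = 0.01197 - 0.25333j ; Δ = 0.04067 - 0.05996j
  [+0]  conj(Y_{8,0})(Ω₁) = 0.22324 + 0.00000j ; Y_{8,0}(Ω₂) = 0.26267 + 0.00000j ; Δ = 0.05864 + 0.00000j
  [+1]  conj(Y_{8,1})(Ω₁) = -0.24371 + 0.14902j ; Y_{8,1}(Ω₂) = -0.01197 - 0.25333j ; Δ = 0.04067 + 0.05996j
  [+2]  conj(Y_{8,2})(Ω₁) = -0.08033 + 0.15690j ; Y_{8,2}(Ω₂) = 0.21927 - 0.02076j ; Δ = -0.01436 + 0.03607j
  [+3]  conj(Y_{8,3})(Ω₁) = -0.02703 - 0.35689j ; Y_{8,3}(Ω₂) = -0.04851 - 0.34029j ; Δ = -0.12013 + 0.02651j
  [+4]  conj(Y_{8,4})(Ω₁) = 0.01094 + 0.01519j ; Y_{8,4}(Ω₂) = 0.02784 - 0.00532j ; Δ = 0.00039 + 0.00036j
  [+5]  conj(Y_{8,5})(Ω₁) = 0.34041 + 0.14296j ; Y_{8,5}(Ω₂) = -0.09192 - 0.38226j ; Δ = 0.02336 - 0.14327j
  [+6]  conj(Y_{8,6})(Ω₁) = -0.43417 + 0.06615j ; Y_{8,6}(Ω₂) = -0.41308 + 0.12020j ; Δ = 0.17139 - 0.07952j
  [+7]  conj(Y_{8,7})(Ω₁) = 0.20628 - 0.17375j ; Y_{8,7}(Ω₂) = 0.08182 + 0.23859j ; Δ = 0.05833 + 0.03500j
  [+8]  conj(Y_{8,8})(Ω₁) = -0.02906 + 0.08710j ; Y_{8,8}(Ω₂) = 0.07701 - 0.03054j ; Δ = 0.00042 + 0.00760j
Total Σ_m = 0.37877 + 0.00000j. Multiply by 0.739198: 0.27999 + 0.00000j. P_8(cos γ) = 0.279987

0.279987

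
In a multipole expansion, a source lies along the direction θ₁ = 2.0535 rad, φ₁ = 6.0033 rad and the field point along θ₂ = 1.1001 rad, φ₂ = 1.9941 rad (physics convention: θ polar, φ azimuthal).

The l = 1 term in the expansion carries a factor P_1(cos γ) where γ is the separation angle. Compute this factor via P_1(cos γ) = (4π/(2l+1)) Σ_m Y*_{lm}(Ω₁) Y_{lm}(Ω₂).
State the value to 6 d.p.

-0.720989

Addition theorem: P_1(cos γ) = (4π/3) Σ_m Y*_{lm}(Ω₁) Y_{lm}(Ω₂), m = −1…1:
  [-1]  conj(Y_{1,-1})(Ω₁) = 0.29411 - 0.08454j ; Y_{1,-1}(Ω₂) = -0.12649 - 0.28074j ; Δ = -0.06093 - 0.07188j
  [+0]  conj(Y_{1,0})(Ω₁) = -0.22680 + 0.00000j ; Y_{1,0}(Ω₂) = 0.22158 + 0.00000j ; Δ = -0.05025 + 0.00000j
  [+1]  conj(Y_{1,1})(Ω₁) = -0.29411 - 0.08454j ; Y_{1,1}(Ω₂) = 0.12649 - 0.28074j ; Δ = -0.06093 + 0.07188j
Accumulated sum -0.17212 + 0.00000j; after 4π/(2l+1) scaling, -0.72099 + 0.00000j ⇒ P_1 = -0.720989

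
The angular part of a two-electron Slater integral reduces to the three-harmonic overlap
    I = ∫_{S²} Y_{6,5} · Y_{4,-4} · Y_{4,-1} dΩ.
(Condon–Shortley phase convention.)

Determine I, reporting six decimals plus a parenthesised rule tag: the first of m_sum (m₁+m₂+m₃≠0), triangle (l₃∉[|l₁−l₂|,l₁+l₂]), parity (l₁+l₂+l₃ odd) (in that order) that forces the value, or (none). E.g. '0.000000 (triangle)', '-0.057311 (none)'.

Rules hold: Σm=0, L=14 even, 2≤4≤10.
N = 13·9·9 = 1053
Δ = 6!·6!·2!/15! = 1/1261260
Racah Σ t=2..4: t=2:+1/4608 t=3:−1/1296 t=4:+1/4608 = -7/20736
⇒ 3j(6 4 4; 0 0 0)² = 20/1287, sgn -1
Racah Σ t=0..0: t=0:+1/172800 = 1/172800
⇒ 3j(6 4 4; 5 -4 -1)² = 2/65, sgn -1
4πI² = N·(3j₀)²·(3jₘ)² = 72/143
I = +1·√(0.503497/4π) = 0.20016738
No selection rule forces the value: the integral is nonzero (none).

0.200167 (none)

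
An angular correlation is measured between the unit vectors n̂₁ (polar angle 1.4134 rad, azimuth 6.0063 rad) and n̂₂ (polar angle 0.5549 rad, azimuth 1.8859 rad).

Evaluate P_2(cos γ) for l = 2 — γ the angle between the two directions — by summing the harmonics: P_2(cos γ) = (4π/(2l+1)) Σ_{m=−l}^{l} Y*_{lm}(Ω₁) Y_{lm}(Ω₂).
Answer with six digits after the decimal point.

-0.462964

Addition theorem: P_2(cos γ) = (4π/5) Σ_m Y*_{lm}(Ω₁) Y_{lm}(Ω₂), m = −2…2:
  m=-2: (0.32047 - 0.19815j) × (-0.08663 + 0.06319j) = -0.01524 + 0.03741j  (running Σ = -0.01524 + 0.03741j)
  m=-1: (0.11504 - 0.03269j) × (-0.10722 - 0.32892j) = -0.02309 - 0.03433j  (running Σ = -0.03833 + 0.00308j)
  m=0: (-0.29214 + 0.00000j) × (0.36814 + 0.00000j) = -0.10755 + 0.00000j  (running Σ = -0.14588 + 0.00308j)
  m=1: (-0.11504 - 0.03269j) × (0.10722 - 0.32892j) = -0.02309 + 0.03433j  (running Σ = -0.16897 + 0.03741j)
  m=2: (0.32047 + 0.19815j) × (-0.08663 - 0.06319j) = -0.01524 - 0.03741j  (running Σ = -0.18421 + 0.00000j)
Σ over m = -0.18421 + 0.00000j; ×(4π/5) → -0.46296 + 0.00000j. Real part: -0.462964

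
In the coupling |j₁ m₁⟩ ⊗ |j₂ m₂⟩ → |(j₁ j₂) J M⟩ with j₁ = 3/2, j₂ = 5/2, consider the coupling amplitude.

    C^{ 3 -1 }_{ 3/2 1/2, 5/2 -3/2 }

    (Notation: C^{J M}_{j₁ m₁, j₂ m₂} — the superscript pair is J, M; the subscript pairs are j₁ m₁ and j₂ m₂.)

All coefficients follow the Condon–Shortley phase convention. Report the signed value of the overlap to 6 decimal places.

+√(49/120) = +0.639010

j₁+j₂−J=1  J+j₁−j₂=2  J−j₁+j₂=4  j₁+j₂+J+1=8
(j₁±m₁, j₂±m₂, J±M) = (2,1,1,4,2,4)
P² = 96/5
sum k=0..1:
  [0] +1/6 = 1/6
  [1] −1/48 = -1/48
S = 7/48
C² = P²·S² = 49/120 ; C = +0.639010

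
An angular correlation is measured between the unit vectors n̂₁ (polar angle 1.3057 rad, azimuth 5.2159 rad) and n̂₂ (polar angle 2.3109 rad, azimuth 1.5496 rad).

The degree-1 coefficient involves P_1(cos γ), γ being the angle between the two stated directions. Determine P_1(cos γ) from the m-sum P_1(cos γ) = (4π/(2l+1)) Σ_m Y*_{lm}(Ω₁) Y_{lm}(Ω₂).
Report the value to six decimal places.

Addition theorem: P_1(cos γ) = (4π/3) Σ_m Y*_{lm}(Ω₁) Y_{lm}(Ω₂), m = −1…1:
  m=-1: Y*=+0.160879-0.292045i  Y=+0.005407-0.255055i  product -0.073618-0.042612i
  m=+0: Y*=+0.128015-0.000000i  Y=-0.329496+0.000000i  product -0.042180+0.000000i
  m=+1: Y*=-0.160879-0.292045i  Y=-0.005407-0.255055i  product -0.073618+0.042612i
Σ over m = -0.189416+0.000000i; ×(4π/3) → -0.793423+0.000000i. Real part: -0.793423

-0.793423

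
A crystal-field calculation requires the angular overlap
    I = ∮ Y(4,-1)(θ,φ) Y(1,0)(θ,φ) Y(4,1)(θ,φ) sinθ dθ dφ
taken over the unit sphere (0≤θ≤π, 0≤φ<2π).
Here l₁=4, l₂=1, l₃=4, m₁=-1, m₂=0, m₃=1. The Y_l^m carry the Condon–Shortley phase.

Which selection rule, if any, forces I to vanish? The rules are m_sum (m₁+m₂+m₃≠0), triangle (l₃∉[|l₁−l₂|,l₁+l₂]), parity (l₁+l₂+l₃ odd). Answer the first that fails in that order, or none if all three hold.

parity

azimuthal sum: -1 + 0 + 1 = 0  ✓
3 ≤ 4 ≤ 5 (triangle on l)  ✓
L = 4 + 1 + 4 = 9 (odd)  ✗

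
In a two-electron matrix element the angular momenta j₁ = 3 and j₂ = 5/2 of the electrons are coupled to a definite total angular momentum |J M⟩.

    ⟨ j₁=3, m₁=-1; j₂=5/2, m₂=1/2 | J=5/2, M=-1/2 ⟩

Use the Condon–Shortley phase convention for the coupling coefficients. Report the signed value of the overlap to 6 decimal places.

+√(8/35) ≈ +0.478091

√[6·3!3!2!/9! · 2!4!3!2!2!3!] = √(288/35)
  +(−1)^1/∏(1,2,3,2,0,0)! = -1/24  (running -1/24)
  +(−1)^2/∏(2,1,2,1,1,1)! = 1/4  (running 5/24)
  +(−1)^3/∏(3,0,1,0,2,2)! = -1/24  (running 1/6)
⟨..|..⟩ = √(288/35)·(1/6) = +0.478091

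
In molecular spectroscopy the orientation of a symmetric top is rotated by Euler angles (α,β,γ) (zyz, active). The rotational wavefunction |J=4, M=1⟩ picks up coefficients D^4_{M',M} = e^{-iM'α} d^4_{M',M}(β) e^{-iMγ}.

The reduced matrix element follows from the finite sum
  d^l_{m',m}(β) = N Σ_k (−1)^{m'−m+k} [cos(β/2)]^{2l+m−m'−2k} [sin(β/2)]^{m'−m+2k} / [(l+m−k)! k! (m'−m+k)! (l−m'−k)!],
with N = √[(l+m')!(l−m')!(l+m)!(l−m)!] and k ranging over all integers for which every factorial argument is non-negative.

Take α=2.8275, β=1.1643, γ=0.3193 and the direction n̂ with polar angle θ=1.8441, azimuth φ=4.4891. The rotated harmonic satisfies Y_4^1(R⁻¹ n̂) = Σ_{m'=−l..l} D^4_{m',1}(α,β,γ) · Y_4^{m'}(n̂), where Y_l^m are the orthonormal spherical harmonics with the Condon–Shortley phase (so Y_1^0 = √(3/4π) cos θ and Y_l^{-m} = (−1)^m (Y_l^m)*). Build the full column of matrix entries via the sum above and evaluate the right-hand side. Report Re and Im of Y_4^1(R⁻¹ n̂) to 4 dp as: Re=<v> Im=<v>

Re=-0.1227 Im=-0.2055

Need the full column D^4_{m',1} for m'=−4..4 at α=2.8275, β=1.1643, γ=0.3193.
cos(β/2)=0.835282, sin(β/2)=0.549821
d^4_{-4,1}: single k=5 term ⇒ +0.219130;  D = -0.001068-0.219127i
d^4_{-3,1}: k∈[4..5] ⇒ +0.588488 -0.152991 = +0.435498;  D = -0.132528+0.414843i
d^4_{-2,1}: k∈[3..5] ⇒ +0.955754 -0.621174 +0.053829 = +0.388409;  D = +0.226725-0.315369i
d^4_{-1,1}: k∈[2..5] ⇒ +1.026699 -1.334566 +0.289125 -0.008352 = -0.027094;  D = +0.021839-0.016037i
d^4_{0,1}: k∈[1..4] ⇒ +0.697541 -1.813415 +0.785730 -0.056741 = -0.386885;  D = -0.367330+0.121444i
d^4_{1,1}: k∈[0..3] ⇒ +0.236956 -1.540048 +1.334566 -0.192750 = -0.161276;  D = +0.161274-0.000840i
d^4_{2,1}: k∈[0..2] ⇒ -0.661746 +1.433630 -0.414116 = +0.357769;  D = +0.340837+0.108761i
d^4_{3,1}: k∈[0..1] ⇒ +0.814917 -0.588488 = +0.226428;  D = -0.183892-0.132111i
d^4_{4,1}: single k=0 term ⇒ -0.505737;  D = -0.299473-0.407537i
Y_4^{m'}(θ=1.8441,φ=4.4891) and Σ D·Y over m':
  (-0.0011-0.2191i)·(+0.2385+0.2964i)  (-0.1325+0.4148i)·(-0.1873+0.2364i)  (+0.2267-0.3154i)·(+0.1371+0.0656i)  (+0.0218-0.0160i)·(-0.0678+0.2986i)  (-0.3673+0.1214i)·(+0.1058+0.0000i)  (+0.1613-0.0008i)·(+0.0678+0.2986i)  (+0.3408+0.1088i)·(+0.1371-0.0656i)  (-0.1839-0.1321i)·(+0.1873+0.2364i)  (-0.2995-0.4075i)·(+0.2385-0.2964i)
Y_4^1(R⁻¹ n̂) = -0.122712-0.205520i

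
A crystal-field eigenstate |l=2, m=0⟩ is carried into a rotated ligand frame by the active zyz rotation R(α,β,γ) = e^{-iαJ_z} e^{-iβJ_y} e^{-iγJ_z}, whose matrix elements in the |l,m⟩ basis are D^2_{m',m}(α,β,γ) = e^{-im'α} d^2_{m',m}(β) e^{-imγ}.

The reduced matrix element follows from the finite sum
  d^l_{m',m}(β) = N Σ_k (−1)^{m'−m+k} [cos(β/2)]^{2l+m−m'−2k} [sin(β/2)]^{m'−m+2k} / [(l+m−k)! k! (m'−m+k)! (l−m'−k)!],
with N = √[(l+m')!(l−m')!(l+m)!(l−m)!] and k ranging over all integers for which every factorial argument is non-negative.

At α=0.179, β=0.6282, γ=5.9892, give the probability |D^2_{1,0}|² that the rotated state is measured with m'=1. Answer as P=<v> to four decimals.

Split into d^2_{1,0}(β=0.6282) × two z-phases.
Half-angle: c=0.951075, s=0.308961. N=√(6·1·2·2)=4.898979
k∈{0,1} keeps every argument non-negative
  k=0: (−1)^1·4.8990/(2)·0.9511^3·0.3090^1 = -0.651063
  k=1: (−1)^2·4.8990/(2)·0.9511^1·0.3090^3 = +0.068707
d^2_{1,0}(0.6282) = -0.651063 +0.068707 = -0.582356
|D^2_{1,0}|² = |d^2_{1,0}(β)|² = (-0.582356)² = 0.339138 (the z-rotation phases have unit modulus)

P=0.3391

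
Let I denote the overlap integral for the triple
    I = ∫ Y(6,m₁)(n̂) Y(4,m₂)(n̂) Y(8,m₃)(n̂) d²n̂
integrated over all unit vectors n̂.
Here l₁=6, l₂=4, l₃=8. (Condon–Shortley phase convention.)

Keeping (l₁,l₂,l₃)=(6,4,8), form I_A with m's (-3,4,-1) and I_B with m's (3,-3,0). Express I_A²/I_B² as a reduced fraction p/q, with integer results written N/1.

l's match ⇒ only the (l;m) 3-j factors differ between A and B.
A: triangle coeff Δ(6,4,8) = 1/23279256; Σ_t [2,2]: t=2:+1/43545600 = 1/43545600; (3j)²=168/46189 [(6 4 8; -3 4 -1)], sign=-1
B: triangle coeff Δ(6,4,8) = 1/23279256; Σ_t [0,1]: t=0:+1/7257600 t=1:−1/58060800 = 1/8294400; (3j)²=1029/92378 [(6 4 8; 3 -3 0)], sign=+1
I_A²/I_B² = (168/46189)/(1029/92378) = 16/49

16/49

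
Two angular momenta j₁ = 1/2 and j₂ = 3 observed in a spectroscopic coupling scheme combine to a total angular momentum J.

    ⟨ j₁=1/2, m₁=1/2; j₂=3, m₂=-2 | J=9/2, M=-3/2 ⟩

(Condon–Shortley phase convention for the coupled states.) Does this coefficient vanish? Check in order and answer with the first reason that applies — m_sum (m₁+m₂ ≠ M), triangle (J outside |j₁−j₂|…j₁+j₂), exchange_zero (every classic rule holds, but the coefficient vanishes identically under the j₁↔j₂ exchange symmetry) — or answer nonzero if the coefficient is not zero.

triangle

m-sum: m₁+m₂ = 1/2+(-2) = -3/2, M = -3/2  ✓
triangle: need |j₁−j₂| ≤ J ≤ j₁+j₂, i.e. J ∈ [5/2, 7/2]; J = 9/2 is outside ✗ ⇒ coefficient is 0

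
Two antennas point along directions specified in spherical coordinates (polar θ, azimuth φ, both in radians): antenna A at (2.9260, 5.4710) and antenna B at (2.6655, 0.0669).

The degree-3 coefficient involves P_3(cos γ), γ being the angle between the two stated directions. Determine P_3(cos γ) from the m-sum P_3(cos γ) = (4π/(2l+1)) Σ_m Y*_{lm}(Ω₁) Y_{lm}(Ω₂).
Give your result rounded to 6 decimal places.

0.619662

Term-by-term m-sum for l=3 (normalisation 4π/7 = 1.795196):
  m=-3: Y*=-0.00311 - 0.00265j  Y=0.03936 - 0.00801j  product -0.00014 - 0.00008j
  m=-2: Y*=0.00245 + 0.04562j  Y=-0.18909 + 0.02545j  product -0.00162 - 0.00856j
  m=-1: Y*=0.17936 - 0.18923j  Y=0.43593 - 0.02921j  product 0.07266 - 0.08773j
  m=+0: Y*=-0.64566 + 0.00000j  Y=-0.31501 + 0.00000j  product 0.20339 + 0.00000j
  m=+1: Y*=-0.17936 - 0.18923j  Y=-0.43593 - 0.02921j  product 0.07266 + 0.08773j
  m=+2: Y*=0.00245 - 0.04562j  Y=-0.18909 - 0.02545j  product -0.00162 + 0.00856j
  m=+3: Y*=0.00311 - 0.00265j  Y=-0.03936 - 0.00801j  product -0.00014 + 0.00008j
Total Σ_m = 0.34518 - 0.00000j. Multiply by 1.795196: 0.61966 - 0.00000j. P_3(cos γ) = 0.619662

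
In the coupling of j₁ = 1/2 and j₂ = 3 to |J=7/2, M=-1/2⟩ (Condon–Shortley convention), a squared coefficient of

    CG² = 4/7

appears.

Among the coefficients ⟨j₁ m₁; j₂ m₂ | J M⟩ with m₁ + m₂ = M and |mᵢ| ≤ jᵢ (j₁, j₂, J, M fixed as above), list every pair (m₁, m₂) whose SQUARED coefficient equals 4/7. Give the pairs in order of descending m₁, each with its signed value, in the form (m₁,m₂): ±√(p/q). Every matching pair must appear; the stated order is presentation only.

(-1/2,0): +√(4/7)

Admissible pairs with m₁+m₂ = M = -1/2: (-1/2,0), (1/2,-1)
  (m₁,m₂)=(1/2,-1): CG² = 3/7, CG = +√(3/7)
  (m₁,m₂)=(-1/2,0): CG² = 4/7, CG = +√(4/7)   ← matches the target
Pairs with CG² = 4/7: (-1/2,0): +√(4/7)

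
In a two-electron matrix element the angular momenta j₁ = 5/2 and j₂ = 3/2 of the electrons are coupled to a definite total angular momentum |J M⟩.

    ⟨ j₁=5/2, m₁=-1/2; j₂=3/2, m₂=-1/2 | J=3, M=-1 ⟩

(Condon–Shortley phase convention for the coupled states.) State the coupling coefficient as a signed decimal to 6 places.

+√(1/60) ≈ +0.129099

triangle: 1!×4!×2!/8! = 48/40320
(j±m)!: 2!×3!×1!×2!×2!×4! = 1152
prefactor² = (2J+1)×Δ×N² = 48/5
  k=0: +1/(0!×1!×3!×1!×1!×1!) = 1/6
  k=1: −1/(1!×0!×2!×0!×2!×2!) = -1/8
Σ = 1/24  ⇒  CG² = 48/5×(1/24)² = 1/60
CG = +√(1/60) = +0.129099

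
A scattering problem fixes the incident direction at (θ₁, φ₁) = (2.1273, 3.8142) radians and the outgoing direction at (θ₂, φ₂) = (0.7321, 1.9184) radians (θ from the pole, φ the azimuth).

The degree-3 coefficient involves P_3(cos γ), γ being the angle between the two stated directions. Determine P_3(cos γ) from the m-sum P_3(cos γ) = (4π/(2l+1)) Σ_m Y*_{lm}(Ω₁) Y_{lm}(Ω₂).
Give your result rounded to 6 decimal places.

0.388097

Addition theorem: P_3(cos γ) = (4π/7) Σ_m Y*_{lm}(Ω₁) Y_{lm}(Ω₂), m = −3…3:
  m=-3: Y*=(0.110415, -0.230323)  Y=(0.107639, 0.062776)  product (0.026344, -0.017860)
  m=-2: Y*=(-0.087056, -0.379350)  Y=(-0.260806, 0.217545)  product (0.105231, 0.079998)
  m=-1: Y*=(-0.084804, -0.067547)  Y=(-0.129955, -0.358679)  product (-0.013207, 0.039195)
  m=+0: Y*=(0.316360, -0.000000)  Y=(-0.064952, 0.000000)  product (-0.020548, 0.000000)
  m=+1: Y*=(0.084804, -0.067547)  Y=(0.129955, -0.358679)  product (-0.013207, -0.039195)
  m=+2: Y*=(-0.087056, 0.379350)  Y=(-0.260806, -0.217545)  product (0.105231, -0.079998)
  m=+3: Y*=(-0.110415, -0.230323)  Y=(-0.107639, 0.062776)  product (0.026344, 0.017860)
Σ over m = (0.216186, 0.000000); ×(4π/7) → (0.388097, 0.000000). Real part: 0.388097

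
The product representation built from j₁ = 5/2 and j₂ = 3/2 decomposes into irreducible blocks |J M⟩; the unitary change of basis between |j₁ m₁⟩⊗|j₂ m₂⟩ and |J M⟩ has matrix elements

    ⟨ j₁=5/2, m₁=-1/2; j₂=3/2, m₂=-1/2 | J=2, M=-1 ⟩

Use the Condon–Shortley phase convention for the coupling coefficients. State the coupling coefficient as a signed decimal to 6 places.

−√(25/84) ≈ -0.545545

triangle: 2!·3!·1!/7! = 12/5040
(j±m)!: 2!·3!·1!·2!·1!·3! = 144
prefactor² = (2J+1)·Δ·N² = 12/7
  k=0: +1/(0!·2!·3!·1!·0!·0!) = 1/12
  k=1: −1/(1!·1!·2!·0!·1!·1!) = -1/2
Σ = -5/12  ⇒  CG² = 12/7·(-5/12)² = 25/84
CG = −√(25/84) = -0.545545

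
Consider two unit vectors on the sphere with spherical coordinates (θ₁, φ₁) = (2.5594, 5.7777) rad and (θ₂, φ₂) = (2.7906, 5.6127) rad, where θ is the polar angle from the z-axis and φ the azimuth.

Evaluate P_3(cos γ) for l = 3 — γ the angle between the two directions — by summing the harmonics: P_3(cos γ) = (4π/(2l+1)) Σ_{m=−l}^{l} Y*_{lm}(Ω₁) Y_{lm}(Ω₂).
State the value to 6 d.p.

0.831268

Term-by-term m-sum for l=3 (normalisation 4π/7 = 1.795196):
  term(m=-3) = +0.001035+0.000559i   from Y*(Ω₁)=+0.003767-0.069259i, Y(Ω₂)=-0.007234+0.015339i
  term(m=-2) = +0.027701+0.009488i   from Y*(Ω₁)=-0.137054+0.218689i, Y(Ω₂)=-0.025845-0.110469i
  term(m=-1) = +0.165219+0.027511i   from Y*(Ω₁)=+0.386877-0.214116i, Y(Ω₂)=+0.296793+0.235370i
  term(m=+0) = +0.075143+0.000000i   from Y*(Ω₁)=-0.152199-0.000000i, Y(Ω₂)=-0.493715+0.000000i
  term(m=+1) = +0.165219-0.027511i   from Y*(Ω₁)=-0.386877-0.214116i, Y(Ω₂)=-0.296793+0.235370i
  term(m=+2) = +0.027701-0.009488i   from Y*(Ω₁)=-0.137054-0.218689i, Y(Ω₂)=-0.025845+0.110469i
  term(m=+3) = +0.001035-0.000559i   from Y*(Ω₁)=-0.003767-0.069259i, Y(Ω₂)=+0.007234+0.015339i
Total Σ_m = +0.463052-0.000000i. Multiply by 1.795196: +0.831268-0.000000i. P_3(cos γ) = 0.831268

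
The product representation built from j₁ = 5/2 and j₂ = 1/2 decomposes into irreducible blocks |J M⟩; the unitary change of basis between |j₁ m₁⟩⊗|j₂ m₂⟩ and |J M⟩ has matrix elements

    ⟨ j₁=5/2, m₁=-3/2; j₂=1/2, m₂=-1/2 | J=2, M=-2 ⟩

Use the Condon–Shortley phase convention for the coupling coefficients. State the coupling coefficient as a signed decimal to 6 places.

+√(1/6) = +0.408248

triangle: 1!*4!*0!/6! = 24/720
(j±m)!: 1!*4!*0!*1!*0!*4! = 576
prefactor² = (2J+1)*Δ*N² = 96
  k=0: +1/(0!*1!*4!*0!*0!*0!) = 1/24
Σ = 1/24  ⇒  CG² = 96*(1/24)² = 1/6
CG = +√(1/6) = +0.408248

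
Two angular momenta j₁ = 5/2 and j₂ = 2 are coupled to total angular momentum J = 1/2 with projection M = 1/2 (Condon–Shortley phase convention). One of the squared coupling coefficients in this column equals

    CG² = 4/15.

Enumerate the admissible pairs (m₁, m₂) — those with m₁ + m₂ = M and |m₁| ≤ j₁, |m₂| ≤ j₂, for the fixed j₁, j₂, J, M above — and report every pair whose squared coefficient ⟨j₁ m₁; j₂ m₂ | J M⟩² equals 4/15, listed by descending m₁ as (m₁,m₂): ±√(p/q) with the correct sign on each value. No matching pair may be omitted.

Admissible pairs with m₁+m₂ = M = 1/2: (-3/2,2), (-1/2,1), (1/2,0), (3/2,-1), (5/2,-2)
  (m₁,m₂)=(5/2,-2): CG² = 1/3, CG = +√(1/3)
  (m₁,m₂)=(3/2,-1): CG² = 4/15, CG = −√(4/15)   ← matches the target
  (m₁,m₂)=(1/2,0): CG² = 1/5, CG = +√(1/5)
  (m₁,m₂)=(-1/2,1): CG² = 2/15, CG = −√(2/15)
  (m₁,m₂)=(-3/2,2): CG² = 1/15, CG = +√(1/15)
Pairs with CG² = 4/15: (3/2,-1): −√(4/15)

(3/2,-1): −√(4/15)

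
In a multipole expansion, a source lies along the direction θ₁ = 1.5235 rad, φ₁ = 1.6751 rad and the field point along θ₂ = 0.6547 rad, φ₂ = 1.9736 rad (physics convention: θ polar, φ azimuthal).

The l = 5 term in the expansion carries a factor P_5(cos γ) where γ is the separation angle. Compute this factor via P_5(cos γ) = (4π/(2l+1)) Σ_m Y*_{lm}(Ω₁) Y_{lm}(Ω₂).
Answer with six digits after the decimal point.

Term-by-term m-sum for l=5 (normalisation 4π/11 = 1.142397):
  [-5]  conj(Y_{5,-5})(Ω₁) = (-0.229939, 0.400187) ; Y_{5,-5}(Ω₂) = (-0.035101, 0.016663) ; Δ = (0.001403, -0.017878)
  [-4]  conj(Y_{5,-4})(Ω₁) = (0.063156, 0.027993) ; Y_{5,-4}(Ω₂) = (-0.006468, -0.159930) ; Δ = (0.004068, -0.010282)
  [-3]  conj(Y_{5,-3})(Ω₁) = (-0.104000, 0.321443) ; Y_{5,-3}(Ω₂) = (0.340553, 0.129113) ; Δ = (-0.076920, 0.096041)
  [-2]  conj(Y_{5,-2})(Ω₁) = (0.077690, 0.016446) ; Y_{5,-2}(Ω₂) = (-0.306479, 0.319123) ; Δ = (-0.029059, 0.019752)
  [-1]  conj(Y_{5,-1})(Ω₁) = (-0.032270, 0.308261) ; Y_{5,-1}(Ω₂) = (-0.038617, -0.090629) ; Δ = (0.029184, -0.008980)
  [+0]  conj(Y_{5,0})(Ω₁) = (0.082075, -0.000000) ; Y_{5,0}(Ω₂) = (-0.380595, 0.000000) ; Δ = (-0.031237, 0.000000)
  [+1]  conj(Y_{5,1})(Ω₁) = (0.032270, 0.308261) ; Y_{5,1}(Ω₂) = (0.038617, -0.090629) ; Δ = (0.029184, 0.008980)
  [+2]  conj(Y_{5,2})(Ω₁) = (0.077690, -0.016446) ; Y_{5,2}(Ω₂) = (-0.306479, -0.319123) ; Δ = (-0.029059, -0.019752)
  [+3]  conj(Y_{5,3})(Ω₁) = (0.104000, 0.321443) ; Y_{5,3}(Ω₂) = (-0.340553, 0.129113) ; Δ = (-0.076920, -0.096041)
  [+4]  conj(Y_{5,4})(Ω₁) = (0.063156, -0.027993) ; Y_{5,4}(Ω₂) = (-0.006468, 0.159930) ; Δ = (0.004068, 0.010282)
  [+5]  conj(Y_{5,5})(Ω₁) = (0.229939, 0.400187) ; Y_{5,5}(Ω₂) = (0.035101, 0.016663) ; Δ = (0.001403, 0.017878)
Accumulated sum (-0.173885, 0.000000); after 4π/(2l+1) scaling, (-0.198646, 0.000000) ⇒ P_5 = -0.198646

-0.198646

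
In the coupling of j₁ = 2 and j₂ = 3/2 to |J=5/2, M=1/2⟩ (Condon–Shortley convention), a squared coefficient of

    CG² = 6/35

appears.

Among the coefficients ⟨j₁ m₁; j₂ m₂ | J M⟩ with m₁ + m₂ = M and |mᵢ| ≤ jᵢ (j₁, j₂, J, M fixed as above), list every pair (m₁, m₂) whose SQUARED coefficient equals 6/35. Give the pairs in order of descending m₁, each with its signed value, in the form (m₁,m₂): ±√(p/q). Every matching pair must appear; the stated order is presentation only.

Admissible pairs with m₁+m₂ = M = 1/2: (-1,3/2), (0,1/2), (1,-1/2), (2,-3/2)
  (m₁,m₂)=(2,-3/2): CG² = 6/35, CG = +√(6/35)   ← matches the target
  (m₁,m₂)=(1,-1/2): CG² = 5/14, CG = +√(5/14)
  (m₁,m₂)=(0,1/2): CG² = 3/35, CG = −√(3/35)
  (m₁,m₂)=(-1,3/2): CG² = 27/70, CG = −√(27/70)
Pairs with CG² = 6/35: (2,-3/2): +√(6/35)

(2,-3/2): +√(6/35)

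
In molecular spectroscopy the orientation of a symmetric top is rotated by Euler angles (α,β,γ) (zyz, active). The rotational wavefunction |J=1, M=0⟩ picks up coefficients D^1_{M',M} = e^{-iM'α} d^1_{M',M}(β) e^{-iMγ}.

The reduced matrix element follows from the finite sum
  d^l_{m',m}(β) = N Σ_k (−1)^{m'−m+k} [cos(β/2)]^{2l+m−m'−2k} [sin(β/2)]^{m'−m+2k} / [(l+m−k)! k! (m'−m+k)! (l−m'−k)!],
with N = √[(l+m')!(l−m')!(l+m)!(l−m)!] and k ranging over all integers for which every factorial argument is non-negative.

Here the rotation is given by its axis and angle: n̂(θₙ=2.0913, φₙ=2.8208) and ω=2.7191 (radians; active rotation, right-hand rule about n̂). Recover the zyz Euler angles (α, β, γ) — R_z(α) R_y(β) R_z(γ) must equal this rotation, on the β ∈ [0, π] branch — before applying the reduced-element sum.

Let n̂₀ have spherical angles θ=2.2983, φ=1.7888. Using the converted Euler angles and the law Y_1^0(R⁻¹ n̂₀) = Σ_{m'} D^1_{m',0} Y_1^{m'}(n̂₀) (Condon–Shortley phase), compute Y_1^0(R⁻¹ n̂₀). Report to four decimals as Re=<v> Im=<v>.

Re=0.0997 Im=0.0000

Axis–angle → zyz. n̂ = (sinθₙcosφₙ, sinθₙsinφₙ, cosθₙ) = (-0.823310, +0.273561, -0.497317), ω = 2.7191.
R = I cosω + sinω [n̂]ₓ + (1−cosω) n̂n̂ᵀ gives
  R = [+0.384008, -0.226729, +0.895060; -0.634564, -0.768979, +0.077456; +0.670721, -0.597717, -0.439168]
β = atan2(√(R₁₃²+R₂₃²), R₃₃) = 2.025469; α = atan2(R₂₃, R₁₃) mod 2π = 0.086322; γ = atan2(R₃₂, −R₃₁) mod 2π = 3.869500
Need the full column D^1_{m',0} for m'=−1..1 at α=0.0863, β=2.0255, γ=3.8695.
cos(β/2)=0.529543, sin(β/2)=0.848283
d^1_{-1,0}: single k=1 term ⇒ +0.635268;  D = +0.632903+0.054770i
d^1_{0,0}: k∈[0..1] ⇒ +0.280416 -0.719584 = -0.439168;  D = -0.439168+0.000000i
d^1_{1,0}: single k=0 term ⇒ -0.635268;  D = -0.632903+0.054770i
Y_1^{m'}(θ=2.2983,φ=1.7888) and Σ D·Y over m':
  (+0.6329+0.0548i)·(-0.0558-0.2519i)  (-0.4392+0.0000i)·(-0.3249+0.0000i)  (-0.6329+0.0548i)·(+0.0558-0.2519i)
Y_1^0(R⁻¹ n̂) = +0.099651+0.000000i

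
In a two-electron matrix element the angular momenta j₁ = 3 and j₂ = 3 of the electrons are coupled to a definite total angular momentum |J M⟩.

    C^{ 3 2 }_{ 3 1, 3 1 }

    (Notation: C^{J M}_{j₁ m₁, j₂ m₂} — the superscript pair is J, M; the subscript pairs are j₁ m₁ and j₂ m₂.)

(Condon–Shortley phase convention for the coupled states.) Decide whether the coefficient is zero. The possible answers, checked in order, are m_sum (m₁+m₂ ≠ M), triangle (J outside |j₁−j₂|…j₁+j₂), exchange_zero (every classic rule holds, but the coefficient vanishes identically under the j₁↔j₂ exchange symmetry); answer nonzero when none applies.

m-sum: m₁+m₂ = 1+1 = 2, M = 2  ✓
triangle: |j₁−j₂| = 0 ≤ J = 3 ≤ j₁+j₂ = 6  ✓
exchange: j₁=j₂ and m₁=m₂, and (−1)^(j₁+j₂−J) = (−1)^3 = −1 forces ⟨j₁m₁;j₂m₂|JM⟩ = −⟨j₂m₂;j₁m₁|JM⟩ = −⟨j₁m₁;j₂m₂|JM⟩ ⇒ the coefficient vanishes identically
Racah sum check: Σ_k collapses to 0 ⇒ CG = 0

exchange_zero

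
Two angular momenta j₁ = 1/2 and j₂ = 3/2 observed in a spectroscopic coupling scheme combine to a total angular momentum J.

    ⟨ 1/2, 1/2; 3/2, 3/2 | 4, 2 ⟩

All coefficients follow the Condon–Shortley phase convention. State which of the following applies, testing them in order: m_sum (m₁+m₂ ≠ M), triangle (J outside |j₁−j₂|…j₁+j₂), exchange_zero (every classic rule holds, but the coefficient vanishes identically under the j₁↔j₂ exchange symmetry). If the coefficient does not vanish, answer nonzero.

triangle

m-sum: m₁+m₂ = 1/2+3/2 = 2, M = 2  ✓
triangle: need |j₁−j₂| ≤ J ≤ j₁+j₂, i.e. J ∈ [1, 2]; J = 4 is outside ✗ ⇒ coefficient is 0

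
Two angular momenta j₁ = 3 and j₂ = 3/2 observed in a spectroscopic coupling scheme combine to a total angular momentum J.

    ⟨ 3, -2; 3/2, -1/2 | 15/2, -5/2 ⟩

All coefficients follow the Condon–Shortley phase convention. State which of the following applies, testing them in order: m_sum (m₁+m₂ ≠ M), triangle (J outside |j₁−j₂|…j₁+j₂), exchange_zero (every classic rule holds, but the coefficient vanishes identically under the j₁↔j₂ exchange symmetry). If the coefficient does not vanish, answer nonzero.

m-sum: m₁+m₂ = -2+(-1/2) = -5/2, M = -5/2  ✓
triangle: need |j₁−j₂| ≤ J ≤ j₁+j₂, i.e. J ∈ [3/2, 9/2]; J = 15/2 is outside ✗ ⇒ coefficient is 0

triangle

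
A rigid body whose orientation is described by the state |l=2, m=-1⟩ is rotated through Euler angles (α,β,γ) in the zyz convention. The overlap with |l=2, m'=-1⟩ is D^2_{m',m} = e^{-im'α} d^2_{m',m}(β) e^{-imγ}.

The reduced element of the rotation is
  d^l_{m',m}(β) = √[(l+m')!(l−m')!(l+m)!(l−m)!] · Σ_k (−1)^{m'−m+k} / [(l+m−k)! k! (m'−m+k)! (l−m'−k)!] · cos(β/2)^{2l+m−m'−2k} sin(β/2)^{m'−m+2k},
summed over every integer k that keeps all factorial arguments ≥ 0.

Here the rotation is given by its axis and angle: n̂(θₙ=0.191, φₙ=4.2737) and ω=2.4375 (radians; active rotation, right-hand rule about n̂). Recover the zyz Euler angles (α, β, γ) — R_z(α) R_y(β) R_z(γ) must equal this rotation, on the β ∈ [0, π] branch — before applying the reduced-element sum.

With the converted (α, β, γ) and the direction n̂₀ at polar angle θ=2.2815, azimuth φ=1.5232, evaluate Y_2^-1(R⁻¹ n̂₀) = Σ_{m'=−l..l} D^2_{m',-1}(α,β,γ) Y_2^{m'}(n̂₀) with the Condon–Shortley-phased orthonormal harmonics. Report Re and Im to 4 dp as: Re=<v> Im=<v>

Re=-0.3056 Im=-0.2064

Axis–angle → zyz. n̂ = (sinθₙcosφₙ, sinθₙsinφₙ, cosθₙ) = (-0.080635, -0.171865, +0.981815), ω = 2.4375.
R = I cosω + sinω [n̂]ₓ + (1−cosω) n̂n̂ᵀ gives
  R = [-0.750741, -0.611149, -0.250767; +0.659992, -0.710148, -0.245153; -0.028256, -0.349551, +0.936491]
β = atan2(√(R₁₃²+R₂₃²), R₃₃) = 0.358309; α = atan2(R₂₃, R₁₃) mod 2π = 3.915672; γ = atan2(R₃₂, −R₃₁) mod 2π = 4.793050
Need the full column D^2_{m',-1} for m'=−2..2 at α=3.9157, β=0.3583, γ=4.7930.
cos(β/2)=0.983995, sin(β/2)=0.178198
d^2_{-2,-1}: single k=1 term ⇒ +0.339555;  D = +0.338984+0.019691i
d^2_{-1,-1}: k∈[0..1] ⇒ +0.937500 -0.092238 = +0.845261;  D = -0.637665+0.554842i
d^2_{0,-1}: k∈[0..1] ⇒ -0.415868 +0.013639 = -0.402230;  D = -0.032409+0.400922i
d^2_{1,-1}: k∈[0..1] ⇒ +0.092238 -0.001008 = +0.091230;  D = +0.058311+0.070162i
d^2_{2,-1}: single k=0 term ⇒ -0.011136;  D = +0.011077+0.001148i
Y_2^{m'}(θ=2.2815,φ=1.5232) and Σ D·Y over m':
  (+0.3390+0.0197i)·(-0.2209-0.0211i)  (-0.6377+0.5548i)·(-0.0182+0.3815i)  (-0.0324+0.4009i)·(+0.0873+0.0000i)  (+0.0583+0.0702i)·(+0.0182+0.3815i)  (+0.0111+0.0011i)·(-0.2209+0.0211i)
Y_2^-1(R⁻¹ n̂) = -0.305573-0.206379i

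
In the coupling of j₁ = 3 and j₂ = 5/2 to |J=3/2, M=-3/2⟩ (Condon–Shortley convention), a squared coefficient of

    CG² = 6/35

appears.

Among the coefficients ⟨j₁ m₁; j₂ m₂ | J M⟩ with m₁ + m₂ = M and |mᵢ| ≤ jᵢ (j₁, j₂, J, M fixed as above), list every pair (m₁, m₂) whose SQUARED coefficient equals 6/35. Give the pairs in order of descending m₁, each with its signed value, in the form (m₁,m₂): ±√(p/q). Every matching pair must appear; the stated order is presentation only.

(0,-3/2): −√(6/35)

Admissible pairs with m₁+m₂ = M = -3/2: (-3,3/2), (-2,1/2), (-1,-1/2), (0,-3/2), (1,-5/2)
  (m₁,m₂)=(1,-5/2): CG² = 1/14, CG = +√(1/14)
  (m₁,m₂)=(0,-3/2): CG² = 6/35, CG = −√(6/35)   ← matches the target
  (m₁,m₂)=(-1,-1/2): CG² = 9/35, CG = +√(9/35)
  (m₁,m₂)=(-2,1/2): CG² = 2/7, CG = −√(2/7)
  (m₁,m₂)=(-3,3/2): CG² = 3/14, CG = +√(3/14)
Pairs with CG² = 6/35: (0,-3/2): −√(6/35)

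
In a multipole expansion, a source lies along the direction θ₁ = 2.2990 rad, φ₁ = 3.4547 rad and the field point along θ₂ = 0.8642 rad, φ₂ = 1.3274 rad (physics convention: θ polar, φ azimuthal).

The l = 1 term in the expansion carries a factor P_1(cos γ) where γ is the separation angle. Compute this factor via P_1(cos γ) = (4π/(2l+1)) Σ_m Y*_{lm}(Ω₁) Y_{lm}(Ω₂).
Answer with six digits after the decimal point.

-0.731951

Term-by-term m-sum for l=1 (normalisation 4π/3 = 4.188790):
  m=-1: (-0.24533 - 0.07943j) × (0.06333 - 0.25503j) = -0.03579 + 0.05754j  (running Σ = -0.03579 + 0.05754j)
  m=0: (-0.32518 + 0.00000j) × (0.31722 + 0.00000j) = -0.10315 + 0.00000j  (running Σ = -0.13895 + 0.05754j)
  m=1: (0.24533 - 0.07943j) × (-0.06333 - 0.25503j) = -0.03579 - 0.05754j  (running Σ = -0.17474 + 0.00000j)
Accumulated sum -0.17474 + 0.00000j; after 4π/(2l+1) scaling, -0.73195 + 0.00000j ⇒ P_1 = -0.731951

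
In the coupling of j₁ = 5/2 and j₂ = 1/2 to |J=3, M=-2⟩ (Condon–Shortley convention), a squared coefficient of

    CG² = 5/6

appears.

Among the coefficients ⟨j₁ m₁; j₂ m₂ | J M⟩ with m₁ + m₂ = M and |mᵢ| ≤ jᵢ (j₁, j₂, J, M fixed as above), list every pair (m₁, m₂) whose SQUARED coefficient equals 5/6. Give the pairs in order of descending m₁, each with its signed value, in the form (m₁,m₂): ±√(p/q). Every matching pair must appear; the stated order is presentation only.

(-3/2,-1/2): +√(5/6)

Admissible pairs with m₁+m₂ = M = -2: (-5/2,1/2), (-3/2,-1/2)
  (m₁,m₂)=(-3/2,-1/2): CG² = 5/6, CG = +√(5/6)   ← matches the target
  (m₁,m₂)=(-5/2,1/2): CG² = 1/6, CG = +√(1/6)
Pairs with CG² = 5/6: (-3/2,-1/2): +√(5/6)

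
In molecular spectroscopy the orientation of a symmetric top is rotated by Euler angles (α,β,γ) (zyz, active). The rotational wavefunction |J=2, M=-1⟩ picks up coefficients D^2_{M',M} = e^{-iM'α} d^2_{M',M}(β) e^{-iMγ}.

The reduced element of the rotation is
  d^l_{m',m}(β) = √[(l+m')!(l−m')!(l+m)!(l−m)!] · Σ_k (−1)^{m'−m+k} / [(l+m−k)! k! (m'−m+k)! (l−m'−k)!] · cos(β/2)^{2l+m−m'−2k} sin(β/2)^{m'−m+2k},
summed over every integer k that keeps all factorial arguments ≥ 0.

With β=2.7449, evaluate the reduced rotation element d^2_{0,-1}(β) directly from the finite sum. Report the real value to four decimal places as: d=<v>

d=0.4365

d^2_{0,-1}(β=2.7449) via the finite sum:
Half-angle: c=0.197048, s=0.980394. N=√(2·2·1·6)=4.898979
k: max(0,(-1)−(0))=0 … min(2+(-1),2−(0))=1
  k=0: (−1)^1·4.8990/(2)·0.1970^3·0.9804^1 = -0.018374
  k=1: (−1)^2·4.8990/(2)·0.1970^1·0.9804^3 = +0.454831
d^2_{0,-1}(2.7449) = -0.018374 +0.454831 = +0.436457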